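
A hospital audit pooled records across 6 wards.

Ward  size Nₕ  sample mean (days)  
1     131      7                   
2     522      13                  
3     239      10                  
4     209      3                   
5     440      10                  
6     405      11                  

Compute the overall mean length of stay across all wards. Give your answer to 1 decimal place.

10.1

N = 1946; weights Wₕ = Nₕ/N = (0.0673, 0.2682, 0.1228, 0.1074, 0.2261, 0.2081).
x̄_st = Σ Wₕ·x̄ₕ = 0.0673·7 + 0.2682·13 + 0.1228·10 + 0.1074·3 + 0.2261·10 + 0.2081·11 ≈ 10.059...
→ 10.1.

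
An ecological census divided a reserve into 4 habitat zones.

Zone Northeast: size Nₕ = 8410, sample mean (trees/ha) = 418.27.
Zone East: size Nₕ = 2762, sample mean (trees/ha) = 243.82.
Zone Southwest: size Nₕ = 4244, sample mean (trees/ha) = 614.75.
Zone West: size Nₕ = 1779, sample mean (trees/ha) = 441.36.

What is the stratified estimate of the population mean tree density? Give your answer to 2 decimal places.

441.13

N = 8410 + 2762 + 4244 + 1779 = 17195.
The stratified mean weights each stratum mean by its population share Nₕ/N.
Σ Nₕx̄ₕ = 8410·418.27 + 2762·243.82 + 4244·614.75 + 1779·441.36 = 3517650.7 + 673430.84 + 2608999 + 785179.44 = 7585259.98.
Divide by N: 7585259.98 / 17195 = 441.1317... → 441.13.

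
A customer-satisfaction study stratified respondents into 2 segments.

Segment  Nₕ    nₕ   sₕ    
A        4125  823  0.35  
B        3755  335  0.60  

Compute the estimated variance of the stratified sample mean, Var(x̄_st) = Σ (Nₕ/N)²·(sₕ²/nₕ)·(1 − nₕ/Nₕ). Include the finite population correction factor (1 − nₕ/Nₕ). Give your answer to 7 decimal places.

0.0002549

N = 7880; Wₕ = Nₕ/N.
segment A: (4125/7880)²·0.35²/823·(1 − 823/4125) = 0.0000326501
segment B: (3755/7880)²·0.60²/335·(1 − 335/3755) = 0.0002222498
Sum = 0.0002548999 → 0.0002549.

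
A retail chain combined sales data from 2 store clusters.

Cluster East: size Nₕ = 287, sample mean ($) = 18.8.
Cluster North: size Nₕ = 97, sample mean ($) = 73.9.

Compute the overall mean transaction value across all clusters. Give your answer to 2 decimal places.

32.72

N = 384; weights Wₕ = Nₕ/N = (0.7474, 0.2526).
x̄_st = Σ Wₕ·x̄ₕ = 0.7474·18.8 + 0.2526·73.9 ≈ 32.7185...
→ 32.72.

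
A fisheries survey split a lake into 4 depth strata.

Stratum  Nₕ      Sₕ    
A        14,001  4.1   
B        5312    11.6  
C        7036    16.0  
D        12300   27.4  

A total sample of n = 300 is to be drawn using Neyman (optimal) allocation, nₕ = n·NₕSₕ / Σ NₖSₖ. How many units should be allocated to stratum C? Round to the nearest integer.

Σ NₕSₕ = 14001·4.1 + 5312·11.6 + 7036·16.0 + 12300·27.4 = 568619.3.
Share for C: 112576/568619.3 = 0.19798.
n_C = 300 × 0.19798 = 59.394... → 59.

59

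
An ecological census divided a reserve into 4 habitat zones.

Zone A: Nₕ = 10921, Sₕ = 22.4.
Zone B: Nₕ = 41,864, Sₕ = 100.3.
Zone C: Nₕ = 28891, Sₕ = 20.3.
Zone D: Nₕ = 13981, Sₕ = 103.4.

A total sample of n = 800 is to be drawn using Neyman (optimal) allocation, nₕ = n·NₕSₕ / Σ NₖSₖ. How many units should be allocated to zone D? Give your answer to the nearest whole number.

A: NₕSₕ = 10921·22.4 = 244630.4
B: NₕSₕ = 41864·100.3 = 4198959.2
C: NₕSₕ = 28891·20.3 = 586487.3
D: NₕSₕ = 13981·103.4 = 1445635.4
Σ NₕSₕ = 6475712.3.
n_D = 800·1445635.4/6475712.3 = 178.592... → 179.

179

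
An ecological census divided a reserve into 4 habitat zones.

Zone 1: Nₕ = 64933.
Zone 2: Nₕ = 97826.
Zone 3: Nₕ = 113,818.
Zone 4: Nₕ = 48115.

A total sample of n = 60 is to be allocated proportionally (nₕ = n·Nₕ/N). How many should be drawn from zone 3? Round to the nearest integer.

N = 64933 + 97826 + 113818 + 48115 = 324692.
n_3 = 60·113818/324692 = 21.032... → 21.

21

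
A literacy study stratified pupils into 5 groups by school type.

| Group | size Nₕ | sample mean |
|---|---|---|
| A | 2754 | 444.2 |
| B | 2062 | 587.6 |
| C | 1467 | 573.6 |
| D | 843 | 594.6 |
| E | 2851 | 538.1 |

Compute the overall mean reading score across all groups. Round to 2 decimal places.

532.40

N = 2754 + 2062 + 1467 + 843 + 2851 = 9977.
Weight each subgroup mean by Nₕ/N and sum.
Σ Nₕx̄ₕ = 2754·444.2 + 2062·587.6 + 1467·573.6 + 843·594.6 + 2851·538.1 = 1223326.8 + 1211631.2 + 841471.2 + 501247.8 + 1534123.1 = 5311800.1.
Divide by N: 5311800.1 / 9977 = 532.4045... → 532.40.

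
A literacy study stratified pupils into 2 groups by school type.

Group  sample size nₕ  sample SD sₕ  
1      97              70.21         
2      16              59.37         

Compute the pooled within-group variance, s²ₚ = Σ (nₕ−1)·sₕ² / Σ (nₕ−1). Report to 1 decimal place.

1: (97−1)·70.21² = 96·4929.4441 = 473226.6336
2: (16−1)·59.37² = 15·3524.7969 = 52871.9535
Numerator = 526098.5871; denominator = Σ(nₕ−1) = 111.
s²ₚ = 526098.5871/111 = 4739.627... → 4739.6.

4739.6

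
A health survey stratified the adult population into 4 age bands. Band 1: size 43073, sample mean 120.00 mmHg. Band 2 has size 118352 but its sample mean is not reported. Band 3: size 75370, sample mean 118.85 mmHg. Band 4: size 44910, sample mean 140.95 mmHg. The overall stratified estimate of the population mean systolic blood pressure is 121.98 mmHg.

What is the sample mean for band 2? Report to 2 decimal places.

117.50

Σ Nₕx̄ₕ = N·μ, so 118352·x̄_2 = 281705·121.98 − (43073·120.00 + 75370·118.85 + 44910·140.95).
= 34362375.9 − 20456549 = 13905826.9.
x̄_2 = 13905826.9 / 118352 = 117.4955... → 117.50.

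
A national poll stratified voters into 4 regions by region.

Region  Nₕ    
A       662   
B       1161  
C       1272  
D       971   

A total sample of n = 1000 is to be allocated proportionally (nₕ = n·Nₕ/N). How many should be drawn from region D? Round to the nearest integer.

239

Share of region D = 971/4066 = 0.23881.
Allocate 1000 × 0.23881 = 238.810... → 239.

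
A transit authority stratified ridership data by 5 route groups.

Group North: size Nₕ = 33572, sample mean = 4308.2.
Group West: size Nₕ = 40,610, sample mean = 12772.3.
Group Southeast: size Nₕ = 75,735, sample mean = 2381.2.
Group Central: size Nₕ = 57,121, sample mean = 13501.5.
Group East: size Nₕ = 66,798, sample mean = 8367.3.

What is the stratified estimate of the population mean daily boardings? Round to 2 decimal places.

x̄_st = (Σ Nₕx̄ₕ) / (Σ Nₕ) = (33572·4308.2 + 40610·12772.3 + 75735·2381.2 + 57121·13501.5 + 66798·8367.3) / 273836
= 2173796262.3 / 273836 = 7938.3144... → 7938.31.

7938.31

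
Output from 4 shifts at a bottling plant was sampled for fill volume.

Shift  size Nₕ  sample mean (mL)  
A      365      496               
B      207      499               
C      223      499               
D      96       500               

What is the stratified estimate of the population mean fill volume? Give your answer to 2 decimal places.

497.88

x̄_st = (Σ Nₕx̄ₕ) / (Σ Nₕ) = (365·496 + 207·499 + 223·499 + 96·500) / 891
= 443610 / 891 = 497.8788... → 497.88.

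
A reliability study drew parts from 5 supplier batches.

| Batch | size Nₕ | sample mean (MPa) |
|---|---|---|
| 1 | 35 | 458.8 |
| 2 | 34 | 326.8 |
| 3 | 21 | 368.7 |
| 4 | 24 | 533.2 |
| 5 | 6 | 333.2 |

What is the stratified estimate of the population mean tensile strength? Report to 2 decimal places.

N = 120; weights Wₕ = Nₕ/N = (0.2917, 0.2833, 0.1750, 0.2000, 0.0500).
x̄_st = Σ Wₕ·x̄ₕ = 0.2917·458.8 + 0.2833·326.8 + 0.1750·368.7 + 0.2000·533.2 + 0.0500·333.2 ≈ 414.2325
→ 414.23.

414.23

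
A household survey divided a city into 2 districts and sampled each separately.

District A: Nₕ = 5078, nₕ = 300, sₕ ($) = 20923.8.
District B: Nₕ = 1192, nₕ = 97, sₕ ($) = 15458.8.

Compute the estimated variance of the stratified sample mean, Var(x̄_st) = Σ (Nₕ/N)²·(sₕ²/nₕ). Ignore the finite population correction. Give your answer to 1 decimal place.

1046259.0

N = 6270; Wₕ = Nₕ/N.
district A: (5078/6270)²·20923.8²/300 = 957216.5020
district B: (1192/6270)²·15458.8²/97 = 89042.4809
Sum = 1046258.9829 → 1046259.0.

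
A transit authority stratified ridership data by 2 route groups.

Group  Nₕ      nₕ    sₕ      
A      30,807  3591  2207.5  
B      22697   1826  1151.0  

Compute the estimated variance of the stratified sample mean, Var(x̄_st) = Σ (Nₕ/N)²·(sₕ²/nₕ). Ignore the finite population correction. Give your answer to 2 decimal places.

580.46

N = 53504; Wₕ = Nₕ/N.
group A: (30807/53504)²·2207.5²/3591 = 449.89621
group B: (22697/53504)²·1151.0²/1826 = 130.56125
Sum = 580.45746 → 580.46.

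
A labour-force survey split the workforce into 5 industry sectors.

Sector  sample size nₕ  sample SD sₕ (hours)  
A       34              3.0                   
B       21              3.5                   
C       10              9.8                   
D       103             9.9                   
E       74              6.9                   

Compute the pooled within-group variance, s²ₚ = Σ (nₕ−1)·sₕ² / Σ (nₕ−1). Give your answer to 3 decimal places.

62.780

Degrees of freedom: 33 + 20 + 9 + 102 + 73 = 237.
Σ(nₕ−1)sₕ² = 33·9 + 20·12.25 + 9·96.04 + 102·98.01 + 73·47.61 = 14878.91.
s²ₚ = 14878.91 / 237 = 62.78021... → 62.780.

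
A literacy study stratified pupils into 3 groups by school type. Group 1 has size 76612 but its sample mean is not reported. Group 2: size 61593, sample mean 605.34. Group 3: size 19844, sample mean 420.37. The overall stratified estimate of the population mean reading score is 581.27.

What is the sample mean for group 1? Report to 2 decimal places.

Σ Nₕx̄ₕ = N·μ, so 76612·x̄_1 = 158049·581.27 − (61593·605.34 + 19844·420.37).
= 91869142.23 − 45626528.9 = 46242613.33.
x̄_1 = 46242613.33 / 76612 = 603.5949... → 603.59.

603.59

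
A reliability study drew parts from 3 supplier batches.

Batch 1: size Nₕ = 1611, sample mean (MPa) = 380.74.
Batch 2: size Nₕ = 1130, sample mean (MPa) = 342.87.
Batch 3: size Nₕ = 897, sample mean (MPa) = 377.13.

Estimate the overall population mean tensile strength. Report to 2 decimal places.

N = 1611 + 1130 + 897 = 3638.
Weight each subgroup mean by Nₕ/N and sum.
Σ Nₕx̄ₕ = 1611·380.74 + 1130·342.87 + 897·377.13 = 613372.14 + 387443.1 + 338285.61 = 1339100.85.
Divide by N: 1339100.85 / 3638 = 368.0871... → 368.09.

368.09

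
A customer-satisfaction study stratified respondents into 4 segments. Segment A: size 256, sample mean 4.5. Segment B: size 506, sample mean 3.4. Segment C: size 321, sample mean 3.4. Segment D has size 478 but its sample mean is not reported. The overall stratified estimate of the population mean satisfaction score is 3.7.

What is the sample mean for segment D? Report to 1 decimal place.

3.8

Σ Nₕx̄ₕ = N·μ, so 478·x̄_D = 1561·3.7 − (256·4.5 + 506·3.4 + 321·3.4).
= 5775.7 − 3963.8 = 1811.9.
x̄_D = 1811.9 / 478 = 3.791... → 3.8.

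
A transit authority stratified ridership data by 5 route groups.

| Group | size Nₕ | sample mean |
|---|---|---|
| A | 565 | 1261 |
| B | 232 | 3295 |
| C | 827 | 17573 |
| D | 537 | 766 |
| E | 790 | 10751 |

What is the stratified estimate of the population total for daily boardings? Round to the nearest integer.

24914408

Population total = Σ Nₕ·x̄ₕ (each stratum's size times its mean).
565·1261 + 232·3295 + 827·17573 + 537·766 + 790·10751 = 712465 + 764440 + 14532871 + 411342 + 8493290 = 24914408.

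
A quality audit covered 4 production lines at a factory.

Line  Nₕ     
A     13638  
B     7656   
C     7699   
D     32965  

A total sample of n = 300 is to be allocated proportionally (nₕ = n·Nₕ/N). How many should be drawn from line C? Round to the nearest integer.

37

Share of line C = 7699/61958 = 0.12426.
Allocate 300 × 0.12426 = 37.278... → 37.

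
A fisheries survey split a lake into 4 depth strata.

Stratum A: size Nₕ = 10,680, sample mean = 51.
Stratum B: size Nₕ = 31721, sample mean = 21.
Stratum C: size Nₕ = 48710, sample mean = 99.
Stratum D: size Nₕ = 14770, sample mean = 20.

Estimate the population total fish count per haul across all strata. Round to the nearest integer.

6328511

A: 10680·51 = 544680
B: 31721·21 = 666141
C: 48710·99 = 4822290
D: 14770·20 = 295400
τ̂ = Σ Nₕx̄ₕ = 6328511.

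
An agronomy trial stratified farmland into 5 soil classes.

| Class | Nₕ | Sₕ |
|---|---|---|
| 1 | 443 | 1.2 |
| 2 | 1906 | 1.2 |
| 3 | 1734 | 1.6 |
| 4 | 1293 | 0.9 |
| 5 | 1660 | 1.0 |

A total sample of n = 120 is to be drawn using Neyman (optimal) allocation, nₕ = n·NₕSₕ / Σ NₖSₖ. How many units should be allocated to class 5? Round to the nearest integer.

1: NₕSₕ = 443·1.2 = 531.6
2: NₕSₕ = 1906·1.2 = 2287.2
3: NₕSₕ = 1734·1.6 = 2774.4
4: NₕSₕ = 1293·0.9 = 1163.7
5: NₕSₕ = 1660·1.0 = 1660
Σ NₕSₕ = 8416.9.
n_5 = 120·1660/8416.9 = 23.667... → 24.

24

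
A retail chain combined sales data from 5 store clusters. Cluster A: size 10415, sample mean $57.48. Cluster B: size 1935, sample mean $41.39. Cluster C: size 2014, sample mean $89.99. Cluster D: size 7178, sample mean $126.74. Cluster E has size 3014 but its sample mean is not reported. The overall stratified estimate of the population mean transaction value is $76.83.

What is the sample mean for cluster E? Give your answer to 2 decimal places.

N = 10415 + 1935 + 2014 + 7178 + 3014 = 24556.
Overall total = μ·N = 76.83·24556 = 1886637.48.
Subtract the known strata: 10415·57.48 + 1935·41.39 + 2014·89.99 + 7178·126.74 = 1769723.43.
Remaining total for cluster E: 1886637.48 − 1769723.43 = 116914.05.
Divide by its size: 116914.05 / 3014 = 38.7903... → 38.79.

38.79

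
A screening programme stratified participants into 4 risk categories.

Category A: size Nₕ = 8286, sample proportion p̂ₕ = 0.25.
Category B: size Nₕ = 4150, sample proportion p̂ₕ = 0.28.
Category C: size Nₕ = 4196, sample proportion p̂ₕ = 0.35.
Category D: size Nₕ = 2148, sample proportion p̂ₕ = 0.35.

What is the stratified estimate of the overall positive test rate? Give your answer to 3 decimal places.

Wₕ = Nₕ/N with N = 18780: 0.4412, 0.2210, 0.2234, 0.1144.
p̂_st = 0.4412·0.25 + 0.2210·0.28 + 0.2234·0.35 + 0.1144·0.35 ≈ 0.29041... → 0.290.

0.290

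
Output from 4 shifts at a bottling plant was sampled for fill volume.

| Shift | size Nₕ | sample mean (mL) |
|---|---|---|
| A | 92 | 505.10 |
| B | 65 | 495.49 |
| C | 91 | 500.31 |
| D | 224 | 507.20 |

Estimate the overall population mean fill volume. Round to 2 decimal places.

503.85

N = 92 + 65 + 91 + 224 = 472.
Weight each subgroup mean by Nₕ/N and sum.
Σ Nₕx̄ₕ = 92·505.10 + 65·495.49 + 91·500.31 + 224·507.20 = 46469.2 + 32206.85 + 45528.21 + 113612.8 = 237817.06.
Divide by N: 237817.06 / 472 = 503.8497... → 503.85.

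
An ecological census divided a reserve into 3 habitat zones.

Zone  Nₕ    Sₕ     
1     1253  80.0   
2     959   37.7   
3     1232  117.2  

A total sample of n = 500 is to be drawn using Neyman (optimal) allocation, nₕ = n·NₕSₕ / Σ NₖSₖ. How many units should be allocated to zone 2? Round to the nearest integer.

64

Σ NₕSₕ = 1253·80.0 + 959·37.7 + 1232·117.2 = 280784.7.
Share for 2: 36154.3/280784.7 = 0.12876.
n_2 = 500 × 0.12876 = 64.381... → 64.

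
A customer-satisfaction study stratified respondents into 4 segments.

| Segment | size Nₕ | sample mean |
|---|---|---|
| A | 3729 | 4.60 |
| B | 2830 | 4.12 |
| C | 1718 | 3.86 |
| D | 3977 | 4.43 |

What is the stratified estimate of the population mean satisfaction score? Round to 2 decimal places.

4.33

N = 3729 + 2830 + 1718 + 3977 = 12254.
Weight each subgroup mean by Nₕ/N and sum.
Σ Nₕx̄ₕ = 3729·4.60 + 2830·4.12 + 1718·3.86 + 3977·4.43 = 17153.4 + 11659.6 + 6631.48 + 17618.11 = 53062.59.
Divide by N: 53062.59 / 12254 = 4.3302... → 4.33.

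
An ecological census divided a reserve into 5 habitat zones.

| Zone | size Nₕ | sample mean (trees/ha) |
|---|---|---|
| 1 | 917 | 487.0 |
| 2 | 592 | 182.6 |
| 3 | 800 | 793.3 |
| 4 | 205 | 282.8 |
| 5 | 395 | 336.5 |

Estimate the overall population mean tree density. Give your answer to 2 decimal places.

N = 917 + 592 + 800 + 205 + 395 = 2909.
Overall mean = Σ (Nₕ/N)·x̄ₕ — weight by population share, not a simple average.
Σ Nₕx̄ₕ = 917·487.0 + 592·182.6 + 800·793.3 + 205·282.8 + 395·336.5 = 446579 + 108099.2 + 634640 + 57974 + 132917.5 = 1380209.7.
Divide by N: 1380209.7 / 2909 = 474.4619... → 474.46.

474.46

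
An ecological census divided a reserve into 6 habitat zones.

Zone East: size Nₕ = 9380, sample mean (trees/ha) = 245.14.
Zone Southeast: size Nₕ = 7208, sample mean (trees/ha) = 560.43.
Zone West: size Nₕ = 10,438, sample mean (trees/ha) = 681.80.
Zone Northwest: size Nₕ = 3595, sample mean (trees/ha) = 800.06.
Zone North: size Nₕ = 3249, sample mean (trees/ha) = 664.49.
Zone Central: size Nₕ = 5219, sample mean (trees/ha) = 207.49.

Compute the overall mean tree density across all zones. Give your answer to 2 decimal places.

500.75

N = 9380 + 7208 + 10438 + 3595 + 3249 + 5219 = 39089.
Weight each subgroup mean by Nₕ/N and sum.
Σ Nₕx̄ₕ = 9380·245.14 + 7208·560.43 + 10438·681.80 + 3595·800.06 + 3249·664.49 + 5219·207.49 = 2299413.2 + 4039579.44 + 7116628.4 + 2876215.7 + 2158928.01 + 1082890.31 = 19573655.06.
Divide by N: 19573655.06 / 39089 = 500.7459... → 500.75.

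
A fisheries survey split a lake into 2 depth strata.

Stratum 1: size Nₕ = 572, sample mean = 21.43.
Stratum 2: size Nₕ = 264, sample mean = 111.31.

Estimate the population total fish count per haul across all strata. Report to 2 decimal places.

Population total = Σ Nₕ·x̄ₕ (each stratum's size times its mean).
572·21.43 + 264·111.31 = 12257.96 + 29385.84 = 41643.80.

41643.80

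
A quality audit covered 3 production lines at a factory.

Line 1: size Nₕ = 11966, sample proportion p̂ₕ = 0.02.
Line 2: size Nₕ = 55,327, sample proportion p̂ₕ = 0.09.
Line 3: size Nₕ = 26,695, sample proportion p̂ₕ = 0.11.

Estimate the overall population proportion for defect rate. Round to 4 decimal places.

N = 11966 + 55327 + 26695 = 93988.
Overall proportion = Σ (Nₕ/N)·p̂ₕ.
Σ Nₕp̂ₕ = 239.32 + 4979.43 + 2936.45 = 8155.2.
8155.2 / 93988 = 0.086769... → 0.0868.

0.0868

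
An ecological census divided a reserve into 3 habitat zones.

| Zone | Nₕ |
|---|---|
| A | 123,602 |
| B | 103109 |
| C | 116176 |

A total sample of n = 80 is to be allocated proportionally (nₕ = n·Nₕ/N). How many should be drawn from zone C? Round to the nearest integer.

Share of zone C = 116176/342887 = 0.33882.
Allocate 80 × 0.33882 = 27.105... → 27.

27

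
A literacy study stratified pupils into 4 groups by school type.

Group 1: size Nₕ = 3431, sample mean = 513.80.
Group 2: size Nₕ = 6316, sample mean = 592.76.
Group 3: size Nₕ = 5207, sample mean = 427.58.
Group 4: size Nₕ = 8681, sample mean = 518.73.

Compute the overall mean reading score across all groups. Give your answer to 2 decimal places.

517.72

N = 3431 + 6316 + 5207 + 8681 = 23635.
The stratified mean weights each stratum mean by its population share Nₕ/N.
Σ Nₕx̄ₕ = 3431·513.80 + 6316·592.76 + 5207·427.58 + 8681·518.73 = 1762847.8 + 3743872.16 + 2226409.06 + 4503095.13 = 12236224.15.
Divide by N: 12236224.15 / 23635 = 517.7163... → 517.72.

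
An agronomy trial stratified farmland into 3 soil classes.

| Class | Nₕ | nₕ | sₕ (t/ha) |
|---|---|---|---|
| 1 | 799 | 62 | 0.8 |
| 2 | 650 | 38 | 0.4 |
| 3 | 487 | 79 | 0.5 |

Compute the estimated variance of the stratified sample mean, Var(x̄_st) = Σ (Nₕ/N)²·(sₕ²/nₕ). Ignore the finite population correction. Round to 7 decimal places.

0.0024331

N = 1936; Wₕ = Nₕ/N.
class 1: (799/1936)²·0.8²/62 = 0.0017582116
class 2: (650/1936)²·0.4²/38 = 0.0004746269
class 3: (487/1936)²·0.5²/79 = 0.0002002443
Sum = 0.0024330828 → 0.0024331.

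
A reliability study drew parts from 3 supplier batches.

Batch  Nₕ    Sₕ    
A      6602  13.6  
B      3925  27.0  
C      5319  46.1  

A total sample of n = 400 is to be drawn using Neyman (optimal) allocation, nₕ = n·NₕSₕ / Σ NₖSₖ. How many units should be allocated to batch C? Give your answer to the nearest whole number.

A: NₕSₕ = 6602·13.6 = 89787.2
B: NₕSₕ = 3925·27.0 = 105975
C: NₕSₕ = 5319·46.1 = 245205.9
Σ NₕSₕ = 440968.1.
n_C = 400·245205.9/440968.1 = 222.425... → 222.

222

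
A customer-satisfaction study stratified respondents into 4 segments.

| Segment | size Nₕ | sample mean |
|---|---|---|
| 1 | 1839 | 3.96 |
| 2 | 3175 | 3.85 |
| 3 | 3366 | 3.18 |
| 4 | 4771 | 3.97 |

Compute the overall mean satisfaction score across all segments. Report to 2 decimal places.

3.74

N = 13151; weights Wₕ = Nₕ/N = (0.1398, 0.2414, 0.2560, 0.3628).
x̄_st = Σ Wₕ·x̄ₕ = 0.1398·3.96 + 0.2414·3.85 + 0.2560·3.18 + 0.3628·3.97 ≈ 3.7374...
→ 3.74.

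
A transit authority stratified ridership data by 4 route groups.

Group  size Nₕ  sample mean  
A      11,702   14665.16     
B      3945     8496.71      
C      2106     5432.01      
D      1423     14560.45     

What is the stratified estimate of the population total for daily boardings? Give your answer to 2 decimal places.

237290556.68

A: 11702·14665.16 = 171611702.32
B: 3945·8496.71 = 33519520.95
C: 2106·5432.01 = 11439813.06
D: 1423·14560.45 = 20719520.35
τ̂ = Σ Nₕx̄ₕ = 237290556.68.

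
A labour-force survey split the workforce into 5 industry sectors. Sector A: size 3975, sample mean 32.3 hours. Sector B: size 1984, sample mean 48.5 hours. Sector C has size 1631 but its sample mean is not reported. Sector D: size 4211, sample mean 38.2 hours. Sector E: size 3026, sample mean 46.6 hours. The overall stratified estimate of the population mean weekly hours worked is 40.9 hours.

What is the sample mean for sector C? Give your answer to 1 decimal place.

N = 3975 + 1984 + 1631 + 4211 + 3026 = 14827.
Overall total = μ·N = 40.9·14827 = 606424.3.
Subtract the known strata: 3975·32.3 + 1984·48.5 + 4211·38.2 + 3026·46.6 = 526488.3.
Remaining total for sector C: 606424.3 − 526488.3 = 79936.
Divide by its size: 79936 / 1631 = 49.010... → 49.0.

49.0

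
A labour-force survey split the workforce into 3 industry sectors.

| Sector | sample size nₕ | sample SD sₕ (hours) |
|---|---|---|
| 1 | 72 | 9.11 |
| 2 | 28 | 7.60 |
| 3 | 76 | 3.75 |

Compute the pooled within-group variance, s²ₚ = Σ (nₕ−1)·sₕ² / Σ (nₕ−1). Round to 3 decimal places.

49.171

1: (72−1)·9.11² = 71·82.9921 = 5892.4391
2: (28−1)·7.60² = 27·57.76 = 1559.52
3: (76−1)·3.75² = 75·14.0625 = 1054.6875
Numerator = 8506.6466; denominator = Σ(nₕ−1) = 173.
s²ₚ = 8506.6466/173 = 49.17137... → 49.171.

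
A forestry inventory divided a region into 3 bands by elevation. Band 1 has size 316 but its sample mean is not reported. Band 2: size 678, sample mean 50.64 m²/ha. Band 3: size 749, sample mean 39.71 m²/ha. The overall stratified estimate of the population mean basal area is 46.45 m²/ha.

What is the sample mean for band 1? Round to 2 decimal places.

Σ Nₕx̄ₕ = N·μ, so 316·x̄_1 = 1743·46.45 − (678·50.64 + 749·39.71).
= 80962.35 − 64076.71 = 16885.64.
x̄_1 = 16885.64 / 316 = 53.4356... → 53.44.

53.44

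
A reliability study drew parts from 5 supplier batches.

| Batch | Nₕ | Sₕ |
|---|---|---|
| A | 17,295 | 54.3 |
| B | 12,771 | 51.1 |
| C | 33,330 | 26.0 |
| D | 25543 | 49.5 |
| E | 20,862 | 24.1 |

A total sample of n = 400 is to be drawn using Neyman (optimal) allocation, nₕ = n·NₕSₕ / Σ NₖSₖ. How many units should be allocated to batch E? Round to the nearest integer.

Σ NₕSₕ = 17295·54.3 + 12771·51.1 + 33330·26.0 + 25543·49.5 + 20862·24.1 = 4225449.3.
Share for E: 502774.2/4225449.3 = 0.11899.
n_E = 400 × 0.11899 = 47.595... → 48.

48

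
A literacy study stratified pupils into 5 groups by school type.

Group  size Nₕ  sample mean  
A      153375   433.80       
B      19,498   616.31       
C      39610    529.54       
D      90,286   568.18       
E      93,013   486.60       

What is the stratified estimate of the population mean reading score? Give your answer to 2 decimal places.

495.44

N = 395782; weights Wₕ = Nₕ/N = (0.3875, 0.0493, 0.1001, 0.2281, 0.2350).
x̄_st = Σ Wₕ·x̄ₕ = 0.3875·433.80 + 0.0493·616.31 + 0.1001·529.54 + 0.2281·568.18 + 0.2350·486.60 ≈ 495.4364...
→ 495.44.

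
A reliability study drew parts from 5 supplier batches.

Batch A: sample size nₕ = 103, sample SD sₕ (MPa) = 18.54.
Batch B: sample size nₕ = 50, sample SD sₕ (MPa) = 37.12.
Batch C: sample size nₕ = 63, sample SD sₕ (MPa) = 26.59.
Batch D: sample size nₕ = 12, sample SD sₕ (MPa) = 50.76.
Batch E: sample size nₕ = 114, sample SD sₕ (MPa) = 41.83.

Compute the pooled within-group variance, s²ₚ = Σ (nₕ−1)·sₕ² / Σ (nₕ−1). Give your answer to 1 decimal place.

Degrees of freedom: 102 + 49 + 62 + 11 + 113 = 337.
Σ(nₕ−1)sₕ² = 102·343.7316 + 49·1377.8944 + 62·707.0281 + 11·2576.5776 + 113·1749.7489 = 372477.1703.
s²ₚ = 372477.1703 / 337 = 1105.274... → 1105.3.

1105.3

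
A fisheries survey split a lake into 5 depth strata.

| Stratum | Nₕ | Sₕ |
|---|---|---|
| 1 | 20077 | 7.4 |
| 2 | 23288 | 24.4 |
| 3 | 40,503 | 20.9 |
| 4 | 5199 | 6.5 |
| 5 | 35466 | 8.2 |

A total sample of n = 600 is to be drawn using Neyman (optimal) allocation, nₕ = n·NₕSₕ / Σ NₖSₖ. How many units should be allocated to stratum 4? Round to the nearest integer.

1: NₕSₕ = 20077·7.4 = 148569.8
2: NₕSₕ = 23288·24.4 = 568227.2
3: NₕSₕ = 40503·20.9 = 846512.7
4: NₕSₕ = 5199·6.5 = 33793.5
5: NₕSₕ = 35466·8.2 = 290821.2
Σ NₕSₕ = 1887924.4.
n_4 = 600·33793.5/1887924.4 = 10.740... → 11.

11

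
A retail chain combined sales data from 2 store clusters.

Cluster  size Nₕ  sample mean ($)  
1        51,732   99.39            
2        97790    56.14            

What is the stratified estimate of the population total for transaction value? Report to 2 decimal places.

10631574.08

Population total = Σ Nₕ·x̄ₕ (each stratum's size times its mean).
51732·99.39 + 97790·56.14 = 5141643.48 + 5489930.6 = 10631574.08.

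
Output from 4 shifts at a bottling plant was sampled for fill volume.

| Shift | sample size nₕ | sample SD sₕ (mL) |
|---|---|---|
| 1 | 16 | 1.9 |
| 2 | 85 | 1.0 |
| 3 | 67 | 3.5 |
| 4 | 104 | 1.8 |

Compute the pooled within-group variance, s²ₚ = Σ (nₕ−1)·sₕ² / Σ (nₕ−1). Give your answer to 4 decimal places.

4.7775

1: (16−1)·1.9² = 15·3.61 = 54.15
2: (85−1)·1.0² = 84·1 = 84
3: (67−1)·3.5² = 66·12.25 = 808.5
4: (104−1)·1.8² = 103·3.24 = 333.72
Numerator = 1280.37; denominator = Σ(nₕ−1) = 268.
s²ₚ = 1280.37/268 = 4.7775 → 4.7775.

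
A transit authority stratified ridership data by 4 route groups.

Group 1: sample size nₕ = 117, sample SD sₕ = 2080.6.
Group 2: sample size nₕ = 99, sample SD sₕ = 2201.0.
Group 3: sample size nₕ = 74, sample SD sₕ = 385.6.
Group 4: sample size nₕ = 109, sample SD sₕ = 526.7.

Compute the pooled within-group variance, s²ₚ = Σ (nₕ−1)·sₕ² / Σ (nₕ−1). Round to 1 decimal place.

2576501.4

1: (117−1)·2080.6² = 116·4328896.36 = 502151977.76
2: (99−1)·2201.0² = 98·4844401 = 474751298
3: (74−1)·385.6² = 73·148687.36 = 10854177.28
4: (109−1)·526.7² = 108·277412.89 = 29960592.12
Numerator = 1017718045.16; denominator = Σ(nₕ−1) = 395.
s²ₚ = 1017718045.16/395 = 2576501.380... → 2576501.4.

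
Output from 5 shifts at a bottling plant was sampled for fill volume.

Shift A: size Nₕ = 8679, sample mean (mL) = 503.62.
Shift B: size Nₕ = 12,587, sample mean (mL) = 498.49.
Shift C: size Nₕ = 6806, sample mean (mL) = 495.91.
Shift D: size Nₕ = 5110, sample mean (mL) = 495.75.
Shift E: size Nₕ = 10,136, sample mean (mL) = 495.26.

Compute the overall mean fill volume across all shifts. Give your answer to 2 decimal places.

498.03

N = 43318; weights Wₕ = Nₕ/N = (0.2004, 0.2906, 0.1571, 0.1180, 0.2340).
x̄_st = Σ Wₕ·x̄ₕ = 0.2004·503.62 + 0.2906·498.49 + 0.1571·495.91 + 0.1180·495.75 + 0.2340·495.26 ≈ 498.0334...
→ 498.03.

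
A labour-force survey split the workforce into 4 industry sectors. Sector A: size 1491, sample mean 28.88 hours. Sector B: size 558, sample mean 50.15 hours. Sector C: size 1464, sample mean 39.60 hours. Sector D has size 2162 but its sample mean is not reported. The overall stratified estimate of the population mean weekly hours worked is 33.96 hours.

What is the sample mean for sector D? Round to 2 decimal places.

N = 1491 + 558 + 1464 + 2162 = 5675.
Overall total = μ·N = 33.96·5675 = 192723.
Subtract the known strata: 1491·28.88 + 558·50.15 + 1464·39.60 = 129018.18.
Remaining total for sector D: 192723 − 129018.18 = 63704.82.
Divide by its size: 63704.82 / 2162 = 29.4657... → 29.47.

29.47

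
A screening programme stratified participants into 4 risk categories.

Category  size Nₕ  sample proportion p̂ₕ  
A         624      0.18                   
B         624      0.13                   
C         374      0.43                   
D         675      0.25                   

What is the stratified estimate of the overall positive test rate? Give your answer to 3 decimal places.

0.228

Wₕ = Nₕ/N with N = 2297: 0.2717, 0.2717, 0.1628, 0.2939.
p̂_st = 0.2717·0.18 + 0.2717·0.13 + 0.1628·0.43 + 0.2939·0.25 ≈ 0.22769... → 0.228.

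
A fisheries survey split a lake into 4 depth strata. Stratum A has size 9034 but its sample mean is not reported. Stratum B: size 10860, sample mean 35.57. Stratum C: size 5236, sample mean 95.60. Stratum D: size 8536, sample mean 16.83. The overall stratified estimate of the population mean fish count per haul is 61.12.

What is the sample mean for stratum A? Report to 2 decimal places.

Σ Nₕx̄ₕ = N·μ, so 9034·x̄_A = 33666·61.12 − (10860·35.57 + 5236·95.60 + 8536·16.83).
= 2057665.92 − 1030512.68 = 1027153.24.
x̄_A = 1027153.24 / 9034 = 113.6986... → 113.70.

113.70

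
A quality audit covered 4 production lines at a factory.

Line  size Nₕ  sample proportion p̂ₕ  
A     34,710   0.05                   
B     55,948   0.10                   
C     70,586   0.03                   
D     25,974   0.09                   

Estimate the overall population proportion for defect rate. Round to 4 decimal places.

0.0630

Wₕ = Nₕ/N with N = 187218: 0.1854, 0.2988, 0.3770, 0.1387.
p̂_st = 0.1854·0.05 + 0.2988·0.10 + 0.3770·0.03 + 0.1387·0.09 ≈ 0.062951... → 0.0630.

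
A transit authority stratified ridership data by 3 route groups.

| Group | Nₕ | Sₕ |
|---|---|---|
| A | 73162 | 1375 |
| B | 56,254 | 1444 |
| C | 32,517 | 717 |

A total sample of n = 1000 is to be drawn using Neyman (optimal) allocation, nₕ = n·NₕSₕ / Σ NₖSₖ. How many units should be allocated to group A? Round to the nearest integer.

490

Σ NₕSₕ = 73162·1375 + 56254·1444 + 32517·717 = 205143215.
Share for A: 100597750/205143215 = 0.49038.
n_A = 1000 × 0.49038 = 490.378... → 490.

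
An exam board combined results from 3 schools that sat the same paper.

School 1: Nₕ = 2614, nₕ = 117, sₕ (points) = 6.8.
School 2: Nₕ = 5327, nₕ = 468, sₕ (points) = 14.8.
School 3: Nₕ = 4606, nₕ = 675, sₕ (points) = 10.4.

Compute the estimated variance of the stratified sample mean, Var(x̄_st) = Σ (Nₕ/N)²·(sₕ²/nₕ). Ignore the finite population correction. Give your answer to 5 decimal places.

N = 12547. Term for each stratum: Wₕ²sₕ²/nₕ.
Var(x̄_st) = 0.01715392 + 0.08436517 + 0.02159389 = 0.12311298 → 0.12311.

0.12311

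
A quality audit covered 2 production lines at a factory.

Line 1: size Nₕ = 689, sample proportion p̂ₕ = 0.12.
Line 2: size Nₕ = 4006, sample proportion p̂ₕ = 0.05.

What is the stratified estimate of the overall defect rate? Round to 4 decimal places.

0.0603

Wₕ = Nₕ/N with N = 4695: 0.1468, 0.8532.
p̂_st = 0.1468·0.12 + 0.8532·0.05 ≈ 0.060273... → 0.0603.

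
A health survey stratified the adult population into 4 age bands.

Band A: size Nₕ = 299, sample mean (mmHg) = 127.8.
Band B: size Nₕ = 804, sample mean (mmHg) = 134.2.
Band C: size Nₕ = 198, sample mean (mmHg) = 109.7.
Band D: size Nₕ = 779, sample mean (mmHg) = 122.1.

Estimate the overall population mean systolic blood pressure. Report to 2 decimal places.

N = 2080; weights Wₕ = Nₕ/N = (0.1438, 0.3865, 0.0952, 0.3745).
x̄_st = Σ Wₕ·x̄ₕ = 0.1438·127.8 + 0.3865·134.2 + 0.0952·109.7 + 0.3745·122.1 ≈ 126.4161...
→ 126.42.

126.42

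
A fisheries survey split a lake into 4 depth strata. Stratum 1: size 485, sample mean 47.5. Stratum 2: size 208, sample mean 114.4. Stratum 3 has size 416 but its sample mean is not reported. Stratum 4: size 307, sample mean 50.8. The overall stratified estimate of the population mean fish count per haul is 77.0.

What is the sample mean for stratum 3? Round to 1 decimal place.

N = 485 + 208 + 416 + 307 = 1416.
Overall total = μ·N = 77.0·1416 = 109032.
Subtract the known strata: 485·47.5 + 208·114.4 + 307·50.8 = 62428.3.
Remaining total for stratum 3: 109032 − 62428.3 = 46603.7.
Divide by its size: 46603.7 / 416 = 112.028... → 112.0.

112.0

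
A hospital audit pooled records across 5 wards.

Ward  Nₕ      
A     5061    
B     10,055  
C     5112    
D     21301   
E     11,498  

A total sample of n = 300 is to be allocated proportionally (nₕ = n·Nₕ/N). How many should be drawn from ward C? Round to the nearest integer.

N = 5061 + 10055 + 5112 + 21301 + 11498 = 53027.
n_C = 300·5112/53027 = 28.921... → 29.

29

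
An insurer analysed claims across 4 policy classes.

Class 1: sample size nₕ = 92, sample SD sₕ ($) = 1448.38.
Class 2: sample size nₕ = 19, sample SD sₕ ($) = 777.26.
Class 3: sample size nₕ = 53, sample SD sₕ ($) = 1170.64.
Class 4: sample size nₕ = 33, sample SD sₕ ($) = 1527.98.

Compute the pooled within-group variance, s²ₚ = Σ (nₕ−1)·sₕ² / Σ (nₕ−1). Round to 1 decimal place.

Degrees of freedom: 91 + 18 + 52 + 32 = 193.
Σ(nₕ−1)sₕ² = 91·2097804.6244 + 18·604133.1076 + 52·1370398.0096 + 32·2334722.8804 = 347746445.4292.
s²ₚ = 347746445.4292 / 193 = 1801795.054... → 1801795.1.

1801795.1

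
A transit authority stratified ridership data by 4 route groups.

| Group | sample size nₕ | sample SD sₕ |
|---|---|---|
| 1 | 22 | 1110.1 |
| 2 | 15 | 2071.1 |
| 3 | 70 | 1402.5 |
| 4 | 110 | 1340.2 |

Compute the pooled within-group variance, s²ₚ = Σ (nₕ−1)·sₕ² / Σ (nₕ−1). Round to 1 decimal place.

1: (22−1)·1110.1² = 21·1232322.01 = 25878762.21
2: (15−1)·2071.1² = 14·4289455.21 = 60052372.94
3: (70−1)·1402.5² = 69·1967006.25 = 135723431.25
4: (110−1)·1340.2² = 109·1796136.04 = 195778828.36
Numerator = 417433394.76; denominator = Σ(nₕ−1) = 213.
s²ₚ = 417433394.76/213 = 1959781.196... → 1959781.2.

1959781.2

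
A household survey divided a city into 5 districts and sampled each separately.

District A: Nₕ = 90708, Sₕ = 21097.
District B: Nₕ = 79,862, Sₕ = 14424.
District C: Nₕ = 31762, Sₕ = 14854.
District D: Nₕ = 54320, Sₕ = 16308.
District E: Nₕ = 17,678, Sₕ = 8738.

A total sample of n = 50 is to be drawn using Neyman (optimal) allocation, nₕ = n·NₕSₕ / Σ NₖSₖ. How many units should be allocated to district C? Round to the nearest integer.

Σ NₕSₕ = 90708·21097 + 79862·14424 + 31762·14854 + 54320·16308 + 17678·8738 = 4577709836.
Share for C: 471792748/4577709836 = 0.10306.
n_C = 50 × 0.10306 = 5.153... → 5.

5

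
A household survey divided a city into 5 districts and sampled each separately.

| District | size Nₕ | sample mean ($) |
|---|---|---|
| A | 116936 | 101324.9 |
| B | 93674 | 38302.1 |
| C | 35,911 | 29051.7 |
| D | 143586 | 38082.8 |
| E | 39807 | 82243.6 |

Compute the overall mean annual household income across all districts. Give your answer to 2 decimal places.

x̄_st = (Σ Nₕx̄ₕ) / (Σ Nₕ) = (116936·101324.9 + 93674·38302.1 + 35911·29051.7 + 143586·38082.8 + 39807·82243.6) / 429914
= 25221742926.5 / 429914 = 58666.9495... → 58666.95.

58666.95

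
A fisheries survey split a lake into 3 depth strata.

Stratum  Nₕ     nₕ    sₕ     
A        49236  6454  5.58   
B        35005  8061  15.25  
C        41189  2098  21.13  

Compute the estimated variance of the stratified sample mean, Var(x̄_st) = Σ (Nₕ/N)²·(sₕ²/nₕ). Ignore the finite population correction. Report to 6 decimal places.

N = 125430. Term for each stratum: Wₕ²sₕ²/nₕ.
Var(x̄_st) = 0.000743365 + 0.002247026 + 0.022948440 = 0.025938831 → 0.025939.

0.025939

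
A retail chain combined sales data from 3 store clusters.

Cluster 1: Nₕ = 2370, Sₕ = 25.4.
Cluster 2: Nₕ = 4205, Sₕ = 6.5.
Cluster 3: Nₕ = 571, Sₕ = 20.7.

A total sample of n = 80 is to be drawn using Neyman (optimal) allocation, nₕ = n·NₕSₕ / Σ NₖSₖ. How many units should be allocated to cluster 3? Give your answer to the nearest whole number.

10

Σ NₕSₕ = 2370·25.4 + 4205·6.5 + 571·20.7 = 99350.2.
Share for 3: 11819.7/99350.2 = 0.11897.
n_3 = 80 × 0.11897 = 9.518... → 10.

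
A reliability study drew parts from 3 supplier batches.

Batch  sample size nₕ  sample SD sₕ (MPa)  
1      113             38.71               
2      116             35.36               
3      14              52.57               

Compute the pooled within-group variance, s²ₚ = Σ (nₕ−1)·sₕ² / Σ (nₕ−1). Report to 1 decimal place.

1448.1

Degrees of freedom: 112 + 115 + 13 = 240.
Σ(nₕ−1)sₕ² = 112·1498.4641 + 115·1250.3296 + 13·2763.6049 = 347542.7469.
s²ₚ = 347542.7469 / 240 = 1448.095... → 1448.1.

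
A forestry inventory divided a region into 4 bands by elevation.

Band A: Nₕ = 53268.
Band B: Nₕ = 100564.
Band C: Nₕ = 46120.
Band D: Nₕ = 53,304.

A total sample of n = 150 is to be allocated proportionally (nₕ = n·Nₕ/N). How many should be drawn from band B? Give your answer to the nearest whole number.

Share of band B = 100564/253256 = 0.39708.
Allocate 150 × 0.39708 = 59.563... → 60.

60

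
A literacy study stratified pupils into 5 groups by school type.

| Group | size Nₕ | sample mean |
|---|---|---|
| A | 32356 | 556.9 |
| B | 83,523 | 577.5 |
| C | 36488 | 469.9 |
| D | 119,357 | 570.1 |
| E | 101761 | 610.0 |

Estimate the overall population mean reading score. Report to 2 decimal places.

571.69

N = 32356 + 83523 + 36488 + 119357 + 101761 = 373485.
The stratified mean weights each stratum mean by its population share Nₕ/N.
Σ Nₕx̄ₕ = 32356·556.9 + 83523·577.5 + 36488·469.9 + 119357·570.1 + 101761·610.0 = 18019056.4 + 48234532.5 + 17145711.2 + 68045425.7 + 62074210 = 213518935.8.
Divide by N: 213518935.8 / 373485 = 571.6935... → 571.69.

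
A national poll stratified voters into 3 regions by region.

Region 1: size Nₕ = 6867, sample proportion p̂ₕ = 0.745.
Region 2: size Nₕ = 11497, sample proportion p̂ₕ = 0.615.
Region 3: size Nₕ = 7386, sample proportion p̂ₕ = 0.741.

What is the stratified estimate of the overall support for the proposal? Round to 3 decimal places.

N = 6867 + 11497 + 7386 = 25750.
Overall proportion = Σ (Nₕ/N)·p̂ₕ.
Σ Nₕp̂ₕ = 5115.915 + 7070.655 + 5473.026 = 17659.596.
17659.596 / 25750 = 0.68581... → 0.686.

0.686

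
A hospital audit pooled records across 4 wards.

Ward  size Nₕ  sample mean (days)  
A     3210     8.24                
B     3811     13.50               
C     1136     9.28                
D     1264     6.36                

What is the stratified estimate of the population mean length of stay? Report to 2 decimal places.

N = 9421; weights Wₕ = Nₕ/N = (0.3407, 0.4045, 0.1206, 0.1342).
x̄_st = Σ Wₕ·x̄ₕ = 0.3407·8.24 + 0.4045·13.50 + 0.1206·9.28 + 0.1342·6.36 ≈ 10.2410...
→ 10.24.

10.24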